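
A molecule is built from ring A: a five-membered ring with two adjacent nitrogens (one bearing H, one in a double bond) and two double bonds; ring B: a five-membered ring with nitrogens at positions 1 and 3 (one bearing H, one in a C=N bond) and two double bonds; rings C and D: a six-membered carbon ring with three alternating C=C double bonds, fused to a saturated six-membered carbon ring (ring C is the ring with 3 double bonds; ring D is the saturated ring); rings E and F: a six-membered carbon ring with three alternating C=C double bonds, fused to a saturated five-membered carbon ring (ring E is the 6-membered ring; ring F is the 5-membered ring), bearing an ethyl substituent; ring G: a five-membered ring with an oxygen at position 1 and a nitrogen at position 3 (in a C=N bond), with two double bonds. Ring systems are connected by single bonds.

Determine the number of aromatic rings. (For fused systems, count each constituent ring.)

5

Ring A is fully conjugated (every ring atom contributes a p orbital); 2 ring double bonds (4 π electrons) plus a heteroatom lone pair (2) give 6 π electrons. That satisfies 4n+2 with n=1, so ring A is aromatic (pyrazole).
Ring B is fully conjugated (every ring atom contributes a p orbital); 2 ring double bonds (4 π electrons) plus a heteroatom lone pair (2) give 6 π electrons. That satisfies 4n+2 with n=1, so ring B is aromatic (imidazole).
Ring C is planar and fully conjugated; 3 ring double bonds give 6 π electrons. That satisfies 4n+2 with n=1, so ring C is aromatic (benzene ring).
Ring D has four sp³ carbons, so it is not fully conjugated — not aromatic (cyclohexane ring).
Ring E is fully conjugated (every ring atom contributes a p orbital); 3 ring double bonds give 6 π electrons. That satisfies 4n+2 with n=1, so ring E is aromatic (benzene ring).
Ring F has three sp³ carbons, so it is not fully conjugated — not aromatic (cyclopentane ring).
Ring G has a continuous p-orbital overlap around the ring; 2 ring double bonds (4 π electrons) plus a heteroatom lone pair (2) give 6 π electrons. 6 = 4(1)+2, so ring G is aromatic (oxazole).
Aromatic: A, B, C, E, G. Total: 5.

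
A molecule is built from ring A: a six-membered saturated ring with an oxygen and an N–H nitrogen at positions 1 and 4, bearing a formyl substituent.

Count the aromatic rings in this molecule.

0

Ring A has only sp³ atoms, so it is not fully conjugated — not aromatic (morpholine).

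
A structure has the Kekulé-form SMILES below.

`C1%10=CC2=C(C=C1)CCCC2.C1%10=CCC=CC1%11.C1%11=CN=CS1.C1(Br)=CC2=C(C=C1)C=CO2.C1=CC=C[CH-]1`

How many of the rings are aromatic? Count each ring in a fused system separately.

The SMILES encodes a six-membered carbon ring with three alternating C=C double bonds, fused to a saturated six-membered carbon ring; a six-membered carbon ring with two isolated C=C double bonds and two sp³ carbons; a five-membered ring with a sulfur at position 1 and a nitrogen at position 3 (in a C=N bond), with two double bonds; a six-membered carbon ring with three alternating C=C double bonds, fused to a five-membered ring containing one oxygen and two C=C double bonds; a five-membered all-carbon ring bearing a negative charge on one carbon, with two C=C double bonds.
The 6-membered ring is fully conjugated (every ring atom contributes a p orbital); 3 ring double bonds give 6 π electrons. Since 6 = 4n+2 (n=1), it is aromatic (benzene ring).
The second 6-membered ring has four sp³ carbons, so it is not fully conjugated — not aromatic (cyclohexane ring).
The third 6-membered ring has two sp³ carbons, so it is not fully conjugated — not aromatic (1,4-cyclohexadiene).
The 5-membered ring with one sulfur and one =N– is planar and fully conjugated; 2 ring double bonds (4 π electrons) plus a heteroatom lone pair (2) give 6 π electrons. That satisfies 4n+2 with n=1, so it is aromatic (thiazole).
The fused 6/5-membered bicyclic (with one oxygen) is a single π system with 9 sp² atoms and 10 π electrons from ring double bonds plus a heteroatom lone pair. 10 = 4(2)+2, so the system is aromatic and both rings count as aromatic (benzofuran).
The 5-membered ring is fully conjugated (every ring atom contributes a p orbital); 2 ring double bonds (4 π electrons) plus the carbanion lone pair (2) give 6 π electrons. 6 = 4(1)+2, so it is aromatic (cyclopentadienyl anion).
5 of the 7 rings are aromatic. Total: 5.

5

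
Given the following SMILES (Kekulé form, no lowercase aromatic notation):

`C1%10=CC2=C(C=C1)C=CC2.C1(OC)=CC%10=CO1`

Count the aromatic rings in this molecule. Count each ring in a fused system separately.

2

The SMILES encodes a six-membered carbon ring with three alternating C=C double bonds, fused to a five-membered carbon ring containing one C=C double bond and one sp³ carbon; a five-membered ring of four carbons and one oxygen, with two C=C double bonds.
The 6-membered ring is fully conjugated (every ring atom contributes a p orbital); 3 ring double bonds give 6 π electrons. That satisfies 4n+2 with n=1, so it is aromatic (benzene ring).
The 5-membered ring has one sp³ carbon, so it is not fully conjugated — not aromatic (cyclopentene ring).
The 5-membered ring with one oxygen is fully conjugated (every ring atom contributes a p orbital); 2 ring double bonds (4 π electrons) plus a heteroatom lone pair (2) give 6 π electrons. That satisfies 4n+2 with n=1, so it is aromatic (furan).
2 of the 3 rings are aromatic. Total: 2.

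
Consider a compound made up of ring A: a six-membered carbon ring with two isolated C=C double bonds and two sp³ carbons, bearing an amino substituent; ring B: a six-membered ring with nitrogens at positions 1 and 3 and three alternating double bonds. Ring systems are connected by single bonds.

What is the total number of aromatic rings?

1

Ring A has two sp³ carbons, so it is not fully conjugated — not aromatic (1,4-cyclohexadiene).
Ring B is fully conjugated (every ring atom contributes a p orbital); 3 ring double bonds give 6 π electrons. Since 6 = 4n+2 (n=1), ring B is aromatic (pyrimidine).
Aromatic: B. Total: 1.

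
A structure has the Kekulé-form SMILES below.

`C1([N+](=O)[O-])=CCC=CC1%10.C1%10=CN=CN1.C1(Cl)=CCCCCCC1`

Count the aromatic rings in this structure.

1

The SMILES encodes a six-membered carbon ring with two isolated C=C double bonds and two sp³ carbons; a five-membered ring with nitrogens at positions 1 and 3 (one bearing H, one in a C=N bond) and two double bonds; an eight-membered carbon ring with one C=C double bond.
The 6-membered ring has two sp³ carbons, so it is not fully conjugated — not aromatic (1,4-cyclohexadiene).
The 5-membered ring with two nitrogens (one N–H, one =N–) is planar and fully conjugated; 2 ring double bonds (4 π electrons) plus a heteroatom lone pair (2) give 6 π electrons. Since 6 = 4n+2 (n=1), it is aromatic (imidazole).
The 8-membered ring has six sp³ carbons, so it is not fully conjugated — not aromatic (cyclooctene).
1 of the 3 rings is aromatic. Total: 1.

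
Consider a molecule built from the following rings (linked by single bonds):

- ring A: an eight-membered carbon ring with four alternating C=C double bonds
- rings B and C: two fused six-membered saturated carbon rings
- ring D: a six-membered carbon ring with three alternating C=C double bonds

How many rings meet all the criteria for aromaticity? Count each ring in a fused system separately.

Ring A has only sp² ring atoms; a planar conformation would have a fully conjugated π system of 8 electrons. But 8 = 4(2), which is 4n not 4n+2, so ring A is not aromatic (cyclooctatetraene) — cyclooctatetraene distorts into a non-planar tub to avoid antiaromaticity.
Ring B has only sp³ atoms, so it is not fully conjugated — not aromatic (cyclohexane ring).
Ring C has only sp³ atoms, so it is not fully conjugated — not aromatic (cyclohexane ring).
Ring D has a continuous p-orbital overlap around the ring; 3 ring double bonds give 6 π electrons. 6 = 4(1)+2, so ring D is aromatic (benzene).
Aromatic: D. Total: 1.

1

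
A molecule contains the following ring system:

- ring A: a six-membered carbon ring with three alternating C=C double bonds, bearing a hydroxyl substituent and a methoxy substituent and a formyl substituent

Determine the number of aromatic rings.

Ring A has a continuous p-orbital overlap around the ring; 3 ring double bonds give 6 π electrons. Since 6 = 4n+2 (n=1), ring A is aromatic (benzene).

1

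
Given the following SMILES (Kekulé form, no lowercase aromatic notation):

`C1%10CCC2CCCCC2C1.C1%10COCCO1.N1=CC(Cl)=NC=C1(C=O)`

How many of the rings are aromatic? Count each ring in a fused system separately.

The SMILES encodes two fused six-membered saturated carbon rings; a six-membered saturated ring with oxygens at positions 1 and 4; a six-membered ring with nitrogens at positions 1 and 4 and three alternating double bonds.
The 6-membered ring has only sp³ atoms, so it is not fully conjugated — not aromatic (cyclohexane ring).
The second 6-membered ring has only sp³ atoms, so it is not fully conjugated — not aromatic (cyclohexane ring).
The 6-membered ring with two oxygens (1,4) has only sp³ atoms, so it is not fully conjugated — not aromatic (1,4-dioxane).
The 6-membered ring with two nitrogens (1,4) is planar and fully conjugated; 3 ring double bonds give 6 π electrons. That satisfies 4n+2 with n=1, so it is aromatic (pyrazine).
1 of the 4 rings is aromatic. Total: 1.

1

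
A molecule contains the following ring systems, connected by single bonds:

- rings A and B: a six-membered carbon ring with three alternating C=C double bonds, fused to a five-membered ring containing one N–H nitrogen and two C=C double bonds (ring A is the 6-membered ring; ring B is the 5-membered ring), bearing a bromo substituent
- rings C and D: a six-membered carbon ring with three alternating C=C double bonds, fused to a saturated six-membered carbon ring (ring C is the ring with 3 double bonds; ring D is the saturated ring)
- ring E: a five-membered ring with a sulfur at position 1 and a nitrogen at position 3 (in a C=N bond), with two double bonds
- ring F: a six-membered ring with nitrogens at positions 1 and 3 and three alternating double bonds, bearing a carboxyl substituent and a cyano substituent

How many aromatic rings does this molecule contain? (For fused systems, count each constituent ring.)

Rings A and B form a fused bicyclic system (with one N–H) with 9 sp² atoms and 10 π electrons from ring double bonds plus a heteroatom lone pair. 10 = 4(2)+2, so the system is aromatic and both rings count as aromatic (indole).
Ring C is fully conjugated (every ring atom contributes a p orbital); 3 ring double bonds give 6 π electrons. That satisfies 4n+2 with n=1, so ring C is aromatic (benzene ring).
Ring D has four sp³ carbons, so it is not fully conjugated — not aromatic (cyclohexane ring).
Ring E is planar and fully conjugated; 2 ring double bonds (4 π electrons) plus a heteroatom lone pair (2) give 6 π electrons. That satisfies 4n+2 with n=1, so ring E is aromatic (thiazole).
Ring F is planar and fully conjugated; 3 ring double bonds give 6 π electrons. Since 6 = 4n+2 (n=1), ring F is aromatic (pyrimidine).
Aromatic: A, B, C, E, F. Total: 5.

5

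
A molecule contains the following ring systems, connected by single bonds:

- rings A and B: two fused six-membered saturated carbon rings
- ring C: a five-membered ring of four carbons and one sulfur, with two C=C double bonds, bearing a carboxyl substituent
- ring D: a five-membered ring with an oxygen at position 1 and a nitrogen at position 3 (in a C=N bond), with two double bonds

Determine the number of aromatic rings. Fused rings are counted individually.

2

Ring A has only sp³ atoms, so it is not fully conjugated — not aromatic (cyclohexane ring).
Ring B has only sp³ atoms, so it is not fully conjugated — not aromatic (cyclohexane ring).
Ring C is fully conjugated (every ring atom contributes a p orbital); 2 ring double bonds (4 π electrons) plus a heteroatom lone pair (2) give 6 π electrons. Since 6 = 4n+2 (n=1), ring C is aromatic (thiophene).
Ring D is fully conjugated (every ring atom contributes a p orbital); 2 ring double bonds (4 π electrons) plus a heteroatom lone pair (2) give 6 π electrons. 6 = 4(1)+2, so ring D is aromatic (oxazole).
Aromatic: C, D. Total: 2.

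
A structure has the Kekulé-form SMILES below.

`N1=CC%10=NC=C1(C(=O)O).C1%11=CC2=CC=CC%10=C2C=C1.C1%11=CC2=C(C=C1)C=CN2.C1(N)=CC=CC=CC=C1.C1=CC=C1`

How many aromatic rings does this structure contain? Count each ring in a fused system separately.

The SMILES encodes a six-membered ring with nitrogens at positions 1 and 4 and three alternating double bonds; two fused six-membered carbon rings, each with three alternating C=C double bonds; a six-membered carbon ring with three alternating C=C double bonds, fused to a five-membered ring containing one N–H nitrogen and two C=C double bonds; an eight-membered carbon ring with four alternating C=C double bonds; a four-membered carbon ring with two alternating C=C double bonds.
The 6-membered ring with two nitrogens (1,4) has a continuous p-orbital overlap around the ring; 3 ring double bonds give 6 π electrons. That satisfies 4n+2 with n=1, so it is aromatic (pyrazine).
The fused 6/6-membered bicyclic is a single π system with 10 sp² atoms and 10 π electrons from ring double bonds. 10 = 4(2)+2, so the system is aromatic and both rings count as aromatic (naphthalene).
The fused 6/5-membered bicyclic (with one N–H) is a single π system with 9 sp² atoms and 10 π electrons from ring double bonds plus a heteroatom lone pair. 10 = 4(2)+2, so the system is aromatic and both rings count as aromatic (indole).
The 8-membered ring has only sp² ring atoms; a planar conformation would have a fully conjugated π system of 8 electrons. But 8 = 4(2), which is 4n not 4n+2, so it is not aromatic (cyclooctatetraene) — cyclooctatetraene distorts into a non-planar tub to avoid antiaromaticity.
The 4-membered ring has only sp² ring atoms; a planar conformation would have a fully conjugated π system of 4 electrons. But 4 = 4(1), which is 4n not 4n+2, so it is not aromatic (cyclobutadiene) — cyclobutadiene is antiaromatic and distorts to a rectangle.
5 of the 7 rings are aromatic. Total: 5.

5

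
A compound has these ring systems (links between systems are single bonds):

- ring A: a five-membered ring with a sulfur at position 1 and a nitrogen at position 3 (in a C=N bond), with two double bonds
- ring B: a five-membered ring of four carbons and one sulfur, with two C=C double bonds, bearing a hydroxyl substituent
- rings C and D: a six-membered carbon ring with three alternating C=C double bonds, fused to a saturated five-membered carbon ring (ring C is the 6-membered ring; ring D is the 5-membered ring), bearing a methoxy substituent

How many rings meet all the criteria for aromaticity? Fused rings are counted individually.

Ring A has a continuous p-orbital overlap around the ring; 2 ring double bonds (4 π electrons) plus a heteroatom lone pair (2) give 6 π electrons. That satisfies 4n+2 with n=1, so ring A is aromatic (thiazole).
Ring B has a continuous p-orbital overlap around the ring; 2 ring double bonds (4 π electrons) plus a heteroatom lone pair (2) give 6 π electrons. 6 = 4(1)+2, so ring B is aromatic (thiophene).
Ring C is planar and fully conjugated; 3 ring double bonds give 6 π electrons. That satisfies 4n+2 with n=1, so ring C is aromatic (benzene ring).
Ring D has three sp³ carbons, so it is not fully conjugated — not aromatic (cyclopentane ring).
Aromatic: A, B, C. Total: 3.

3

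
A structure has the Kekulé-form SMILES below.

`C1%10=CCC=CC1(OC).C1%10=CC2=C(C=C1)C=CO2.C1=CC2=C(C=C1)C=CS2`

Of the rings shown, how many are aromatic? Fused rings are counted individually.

The SMILES encodes a six-membered carbon ring with two isolated C=C double bonds and two sp³ carbons; a six-membered carbon ring with three alternating C=C double bonds, fused to a five-membered ring containing one oxygen and two C=C double bonds; a six-membered carbon ring with three alternating C=C double bonds, fused to a five-membered ring containing one sulfur and two C=C double bonds.
The 6-membered ring has two sp³ carbons, so it is not fully conjugated — not aromatic (1,4-cyclohexadiene).
The fused 6/5-membered bicyclic (with one oxygen) is a single π system with 9 sp² atoms and 10 π electrons from ring double bonds plus a heteroatom lone pair. 10 = 4(2)+2, so the system is aromatic and both rings count as aromatic (benzofuran).
The fused 6/5-membered bicyclic (with one sulfur) is a single π system with 9 sp² atoms and 10 π electrons from ring double bonds plus a heteroatom lone pair. 10 = 4(2)+2, so the system is aromatic and both rings count as aromatic (benzothiophene).
4 of the 5 rings are aromatic. Total: 4.

4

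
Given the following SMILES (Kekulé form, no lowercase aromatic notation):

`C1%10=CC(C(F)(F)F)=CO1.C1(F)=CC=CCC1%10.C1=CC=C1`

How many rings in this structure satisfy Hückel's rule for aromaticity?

The SMILES encodes a five-membered ring of four carbons and one oxygen, with two C=C double bonds; a six-membered carbon ring with two conjugated C=C double bonds and two sp³ carbons; a four-membered carbon ring with two alternating C=C double bonds.
The 5-membered ring with one oxygen is planar and fully conjugated; 2 ring double bonds (4 π electrons) plus a heteroatom lone pair (2) give 6 π electrons. Since 6 = 4n+2 (n=1), it is aromatic (furan).
The 6-membered ring has two sp³ carbons, so it is not fully conjugated — not aromatic (1,3-cyclohexadiene).
The 4-membered ring has only sp² ring atoms; a planar conformation would have a fully conjugated π system of 4 electrons. But 4 = 4(1), which is 4n not 4n+2, so it is not aromatic (cyclobutadiene) — cyclobutadiene is antiaromatic and distorts to a rectangle.
1 of the 3 rings is aromatic. Total: 1.

1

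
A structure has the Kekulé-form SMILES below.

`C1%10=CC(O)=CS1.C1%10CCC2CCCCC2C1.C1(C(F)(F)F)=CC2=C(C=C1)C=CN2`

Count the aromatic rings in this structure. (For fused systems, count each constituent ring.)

3

The SMILES encodes a five-membered ring of four carbons and one sulfur, with two C=C double bonds; two fused six-membered saturated carbon rings; a six-membered carbon ring with three alternating C=C double bonds, fused to a five-membered ring containing one N–H nitrogen and two C=C double bonds.
The 5-membered ring with one sulfur is fully conjugated (every ring atom contributes a p orbital); 2 ring double bonds (4 π electrons) plus a heteroatom lone pair (2) give 6 π electrons. That satisfies 4n+2 with n=1, so it is aromatic (thiophene).
The 6-membered ring has only sp³ atoms, so it is not fully conjugated — not aromatic (cyclohexane ring).
The second 6-membered ring has only sp³ atoms, so it is not fully conjugated — not aromatic (cyclohexane ring).
The fused 6/5-membered bicyclic (with one N–H) is a single π system with 9 sp² atoms and 10 π electrons from ring double bonds plus a heteroatom lone pair. 10 = 4(2)+2, so the system is aromatic and both rings count as aromatic (indole).
3 of the 5 rings are aromatic. Total: 3.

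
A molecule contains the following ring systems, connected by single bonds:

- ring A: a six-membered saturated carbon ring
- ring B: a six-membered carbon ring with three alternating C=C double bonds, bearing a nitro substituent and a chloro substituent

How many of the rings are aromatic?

1

Ring A has only sp³ atoms, so it is not fully conjugated — not aromatic (cyclohexane).
Ring B has a continuous p-orbital overlap around the ring; 3 ring double bonds give 6 π electrons. 6 = 4(1)+2, so ring B is aromatic (benzene).
Aromatic: B. Total: 1.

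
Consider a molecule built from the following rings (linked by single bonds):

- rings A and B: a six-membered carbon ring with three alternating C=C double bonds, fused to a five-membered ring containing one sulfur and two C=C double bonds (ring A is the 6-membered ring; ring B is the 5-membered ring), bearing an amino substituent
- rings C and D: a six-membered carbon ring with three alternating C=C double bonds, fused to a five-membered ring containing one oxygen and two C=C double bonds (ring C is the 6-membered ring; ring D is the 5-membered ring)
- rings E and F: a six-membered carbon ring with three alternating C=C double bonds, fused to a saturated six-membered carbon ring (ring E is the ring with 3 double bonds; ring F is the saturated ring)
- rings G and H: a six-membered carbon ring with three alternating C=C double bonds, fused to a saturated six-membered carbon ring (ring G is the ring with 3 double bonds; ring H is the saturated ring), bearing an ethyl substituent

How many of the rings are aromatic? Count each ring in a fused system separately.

Rings A and B form a fused bicyclic system (with one sulfur) with 9 sp² atoms and 10 π electrons from ring double bonds plus a heteroatom lone pair. 10 = 4(2)+2, so the system is aromatic and both rings count as aromatic (benzothiophene).
Rings C and D form a fused bicyclic system (with one oxygen) with 9 sp² atoms and 10 π electrons from ring double bonds plus a heteroatom lone pair. 10 = 4(2)+2, so the system is aromatic and both rings count as aromatic (benzofuran).
Ring E is planar and fully conjugated; 3 ring double bonds give 6 π electrons. Since 6 = 4n+2 (n=1), ring E is aromatic (benzene ring).
Ring F has four sp³ carbons, so it is not fully conjugated — not aromatic (cyclohexane ring).
Ring G is fully conjugated (every ring atom contributes a p orbital); 3 ring double bonds give 6 π electrons. That satisfies 4n+2 with n=1, so ring G is aromatic (benzene ring).
Ring H has four sp³ carbons, so it is not fully conjugated — not aromatic (cyclohexane ring).
Aromatic: A, B, C, D, E, G. Total: 6.

6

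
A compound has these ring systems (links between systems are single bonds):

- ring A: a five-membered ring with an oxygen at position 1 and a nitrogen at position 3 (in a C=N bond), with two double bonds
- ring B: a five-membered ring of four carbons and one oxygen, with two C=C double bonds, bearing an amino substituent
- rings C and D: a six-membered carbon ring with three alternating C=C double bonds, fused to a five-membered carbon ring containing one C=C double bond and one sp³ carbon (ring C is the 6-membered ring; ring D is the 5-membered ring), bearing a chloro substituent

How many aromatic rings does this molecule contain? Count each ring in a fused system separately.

Ring A is fully conjugated (every ring atom contributes a p orbital); 2 ring double bonds (4 π electrons) plus a heteroatom lone pair (2) give 6 π electrons. That satisfies 4n+2 with n=1, so ring A is aromatic (oxazole).
Ring B is planar and fully conjugated; 2 ring double bonds (4 π electrons) plus a heteroatom lone pair (2) give 6 π electrons. Since 6 = 4n+2 (n=1), ring B is aromatic (furan).
Ring C is fully conjugated (every ring atom contributes a p orbital); 3 ring double bonds give 6 π electrons. 6 = 4(1)+2, so ring C is aromatic (benzene ring).
Ring D has one sp³ carbon, so it is not fully conjugated — not aromatic (cyclopentene ring).
Aromatic: A, B, C. Total: 3.

3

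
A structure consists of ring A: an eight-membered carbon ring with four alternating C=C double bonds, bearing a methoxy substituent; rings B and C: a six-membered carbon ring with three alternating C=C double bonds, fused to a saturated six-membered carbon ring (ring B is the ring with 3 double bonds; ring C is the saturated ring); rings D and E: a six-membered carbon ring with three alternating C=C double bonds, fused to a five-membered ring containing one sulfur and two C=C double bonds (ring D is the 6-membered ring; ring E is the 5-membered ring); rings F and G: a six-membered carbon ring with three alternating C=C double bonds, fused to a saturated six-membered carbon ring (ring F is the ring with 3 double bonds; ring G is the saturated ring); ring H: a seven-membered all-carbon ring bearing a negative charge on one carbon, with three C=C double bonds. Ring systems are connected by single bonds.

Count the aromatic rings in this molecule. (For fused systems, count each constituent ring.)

4

Ring A has only sp² ring atoms; a planar conformation would have a fully conjugated π system of 8 electrons. But 8 = 4(2), which is 4n not 4n+2, so ring A is not aromatic (cyclooctatetraene) — cyclooctatetraene distorts into a non-planar tub to avoid antiaromaticity.
Ring B is planar and fully conjugated; 3 ring double bonds give 6 π electrons. 6 = 4(1)+2, so ring B is aromatic (benzene ring).
Ring C has four sp³ carbons, so it is not fully conjugated — not aromatic (cyclohexane ring).
Rings D and E form a fused bicyclic system (with one sulfur) with 9 sp² atoms and 10 π electrons from ring double bonds plus a heteroatom lone pair. 10 = 4(2)+2, so the system is aromatic and both rings count as aromatic (benzothiophene).
Ring F has a continuous p-orbital overlap around the ring; 3 ring double bonds give 6 π electrons. That satisfies 4n+2 with n=1, so ring F is aromatic (benzene ring).
Ring G has four sp³ carbons, so it is not fully conjugated — not aromatic (cyclohexane ring).
Ring H has only sp² ring atoms; a planar conformation would have a fully conjugated π system of 8 electrons. But 8 = 4(2), which is 4n not 4n+2, so ring H is not aromatic (cycloheptatrienyl anion).
Aromatic: B, D, E, F. Total: 4.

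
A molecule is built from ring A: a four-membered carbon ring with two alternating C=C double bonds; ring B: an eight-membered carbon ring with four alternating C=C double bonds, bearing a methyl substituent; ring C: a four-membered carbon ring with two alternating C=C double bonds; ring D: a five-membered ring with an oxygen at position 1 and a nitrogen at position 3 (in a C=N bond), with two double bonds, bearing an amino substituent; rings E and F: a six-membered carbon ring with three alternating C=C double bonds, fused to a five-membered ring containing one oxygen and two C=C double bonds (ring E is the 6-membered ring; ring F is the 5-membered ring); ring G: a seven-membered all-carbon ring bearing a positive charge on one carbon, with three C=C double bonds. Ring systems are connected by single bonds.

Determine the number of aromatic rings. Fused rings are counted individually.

4

Ring A has only sp² ring atoms; a planar conformation would have a fully conjugated π system of 4 electrons. But 4 = 4(1), which is 4n not 4n+2, so ring A is not aromatic (cyclobutadiene) — cyclobutadiene is antiaromatic and distorts to a rectangle.
Ring B has only sp² ring atoms; a planar conformation would have a fully conjugated π system of 8 electrons. But 8 = 4(2), which is 4n not 4n+2, so ring B is not aromatic (cyclooctatetraene) — cyclooctatetraene distorts into a non-planar tub to avoid antiaromaticity.
Ring C has only sp² ring atoms; a planar conformation would have a fully conjugated π system of 4 electrons. But 4 = 4(1), which is 4n not 4n+2, so ring C is not aromatic (cyclobutadiene) — cyclobutadiene is antiaromatic and distorts to a rectangle.
Ring D has a continuous p-orbital overlap around the ring; 2 ring double bonds (4 π electrons) plus a heteroatom lone pair (2) give 6 π electrons. Since 6 = 4n+2 (n=1), ring D is aromatic (oxazole).
Rings E and F form a fused bicyclic system (with one oxygen) with 9 sp² atoms and 10 π electrons from ring double bonds plus a heteroatom lone pair. 10 = 4(2)+2, so the system is aromatic and both rings count as aromatic (benzofuran).
Ring G is fully conjugated (every ring atom contributes a p orbital); 3 ring double bonds (6 π electrons) plus the carbocation's empty p orbital (0, but keeps the ring conjugated) give 6 π electrons. Since 6 = 4n+2 (n=1), ring G is aromatic (tropylium cation).
Aromatic: D, E, F, G. Total: 4.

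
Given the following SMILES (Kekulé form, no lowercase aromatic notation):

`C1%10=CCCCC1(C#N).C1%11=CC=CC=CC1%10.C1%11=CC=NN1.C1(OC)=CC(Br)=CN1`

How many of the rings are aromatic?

The SMILES encodes a six-membered carbon ring with one C=C double bond; a seven-membered carbon ring with three C=C double bonds and one sp³ carbon; a five-membered ring with two adjacent nitrogens (one bearing H, one in a double bond) and two double bonds; a five-membered ring of four carbons and one nitrogen bearing a hydrogen, with two C=C double bonds.
The 6-membered ring has four sp³ carbons, so it is not fully conjugated — not aromatic (cyclohexene).
The 7-membered ring has one sp³ carbon, so it is not fully conjugated — not aromatic (cycloheptatriene).
The 5-membered ring with two adjacent nitrogens (one N–H, one =N–) is fully conjugated (every ring atom contributes a p orbital); 2 ring double bonds (4 π electrons) plus a heteroatom lone pair (2) give 6 π electrons. That satisfies 4n+2 with n=1, so it is aromatic (pyrazole).
The 5-membered ring with one N–H is planar and fully conjugated; 2 ring double bonds (4 π electrons) plus a heteroatom lone pair (2) give 6 π electrons. That satisfies 4n+2 with n=1, so it is aromatic (pyrrole).
2 of the 4 rings are aromatic. Total: 2.

2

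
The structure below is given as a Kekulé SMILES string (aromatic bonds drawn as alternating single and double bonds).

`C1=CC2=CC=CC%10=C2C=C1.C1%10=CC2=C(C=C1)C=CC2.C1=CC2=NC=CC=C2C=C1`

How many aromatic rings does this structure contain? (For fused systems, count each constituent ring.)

The SMILES encodes two fused six-membered carbon rings, each with three alternating C=C double bonds; a six-membered carbon ring with three alternating C=C double bonds, fused to a five-membered carbon ring containing one C=C double bond and one sp³ carbon; two fused six-membered rings, each with three alternating double bonds; one ring is all carbon and the other has one ring nitrogen.
The fused 6/6-membered bicyclic is a single π system with 10 sp² atoms and 10 π electrons from ring double bonds. 10 = 4(2)+2, so the system is aromatic and both rings count as aromatic (naphthalene).
The 6-membered ring is planar and fully conjugated; 3 ring double bonds give 6 π electrons. Since 6 = 4n+2 (n=1), it is aromatic (benzene ring).
The 5-membered ring has one sp³ carbon, so it is not fully conjugated — not aromatic (cyclopentene ring).
The fused 6/6-membered bicyclic (with one nitrogen) is a single π system with 10 sp² atoms and 10 π electrons from ring double bonds. 10 = 4(2)+2, so the system is aromatic and both rings count as aromatic (quinoline).
5 of the 6 rings are aromatic. Total: 5.

5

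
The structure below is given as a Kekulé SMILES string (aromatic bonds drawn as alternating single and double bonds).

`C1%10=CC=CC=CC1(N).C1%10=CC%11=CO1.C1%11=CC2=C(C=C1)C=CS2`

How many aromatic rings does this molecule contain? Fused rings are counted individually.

The SMILES encodes a seven-membered carbon ring with three C=C double bonds and one sp³ carbon; a five-membered ring of four carbons and one oxygen, with two C=C double bonds; a six-membered carbon ring with three alternating C=C double bonds, fused to a five-membered ring containing one sulfur and two C=C double bonds.
The 7-membered ring has one sp³ carbon, so it is not fully conjugated — not aromatic (cycloheptatriene).
The 5-membered ring with one oxygen is planar and fully conjugated; 2 ring double bonds (4 π electrons) plus a heteroatom lone pair (2) give 6 π electrons. That satisfies 4n+2 with n=1, so it is aromatic (furan).
The fused 6/5-membered bicyclic (with one sulfur) is a single π system with 9 sp² atoms and 10 π electrons from ring double bonds plus a heteroatom lone pair. 10 = 4(2)+2, so the system is aromatic and both rings count as aromatic (benzothiophene).
3 of the 4 rings are aromatic. Total: 3.

3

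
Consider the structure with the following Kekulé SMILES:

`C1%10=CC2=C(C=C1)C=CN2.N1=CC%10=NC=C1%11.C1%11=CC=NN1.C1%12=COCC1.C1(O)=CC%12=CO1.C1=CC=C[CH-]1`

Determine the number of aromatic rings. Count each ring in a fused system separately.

The SMILES encodes a six-membered carbon ring with three alternating C=C double bonds, fused to a five-membered ring containing one N–H nitrogen and two C=C double bonds; a six-membered ring with nitrogens at positions 1 and 4 and three alternating double bonds; a five-membered ring with two adjacent nitrogens (one bearing H, one in a double bond) and two double bonds; a five-membered ring of four carbons and one oxygen, with one C=C double bond and two sp³ carbons; a five-membered ring of four carbons and one oxygen, with two C=C double bonds; a five-membered all-carbon ring bearing a negative charge on one carbon, with two C=C double bonds.
The fused 6/5-membered bicyclic (with one N–H) is a single π system with 9 sp² atoms and 10 π electrons from ring double bonds plus a heteroatom lone pair. 10 = 4(2)+2, so the system is aromatic and both rings count as aromatic (indole).
The 6-membered ring with two nitrogens (1,4) has a continuous p-orbital overlap around the ring; 3 ring double bonds give 6 π electrons. Since 6 = 4n+2 (n=1), it is aromatic (pyrazine).
The 5-membered ring with two adjacent nitrogens (one N–H, one =N–) has a continuous p-orbital overlap around the ring; 2 ring double bonds (4 π electrons) plus a heteroatom lone pair (2) give 6 π electrons. 6 = 4(1)+2, so it is aromatic (pyrazole).
The 5-membered ring with one oxygen has two sp³ carbons, so it is not fully conjugated — not aromatic (2,3-dihydrofuran).
The second 5-membered ring with one oxygen has a continuous p-orbital overlap around the ring; 2 ring double bonds (4 π electrons) plus a heteroatom lone pair (2) give 6 π electrons. Since 6 = 4n+2 (n=1), it is aromatic (furan).
The 5-membered ring is fully conjugated (every ring atom contributes a p orbital); 2 ring double bonds (4 π electrons) plus the carbanion lone pair (2) give 6 π electrons. That satisfies 4n+2 with n=1, so it is aromatic (cyclopentadienyl anion).
6 of the 7 rings are aromatic. Total: 6.

6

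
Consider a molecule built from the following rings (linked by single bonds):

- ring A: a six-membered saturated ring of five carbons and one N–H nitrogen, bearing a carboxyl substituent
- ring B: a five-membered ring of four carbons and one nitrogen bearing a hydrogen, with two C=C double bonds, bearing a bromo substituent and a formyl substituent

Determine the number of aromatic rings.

Ring A has only sp³ atoms, so it is not fully conjugated — not aromatic (piperidine).
Ring B is planar and fully conjugated; 2 ring double bonds (4 π electrons) plus a heteroatom lone pair (2) give 6 π electrons. Since 6 = 4n+2 (n=1), ring B is aromatic (pyrrole).
Aromatic: B. Total: 1.

1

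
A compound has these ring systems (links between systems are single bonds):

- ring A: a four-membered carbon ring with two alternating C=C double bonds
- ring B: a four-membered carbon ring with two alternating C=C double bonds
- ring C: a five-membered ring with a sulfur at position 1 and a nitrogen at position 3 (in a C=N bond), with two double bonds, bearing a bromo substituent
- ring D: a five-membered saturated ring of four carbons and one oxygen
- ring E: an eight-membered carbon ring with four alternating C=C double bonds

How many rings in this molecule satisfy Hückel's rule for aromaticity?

Ring A has only sp² ring atoms; a planar conformation would have a fully conjugated π system of 4 electrons. But 4 = 4(1), which is 4n not 4n+2, so ring A is not aromatic (cyclobutadiene) — cyclobutadiene is antiaromatic and distorts to a rectangle.
Ring B has only sp² ring atoms; a planar conformation would have a fully conjugated π system of 4 electrons. But 4 = 4(1), which is 4n not 4n+2, so ring B is not aromatic (cyclobutadiene) — cyclobutadiene is antiaromatic and distorts to a rectangle.
Ring C is planar and fully conjugated; 2 ring double bonds (4 π electrons) plus a heteroatom lone pair (2) give 6 π electrons. 6 = 4(1)+2, so ring C is aromatic (thiazole).
Ring D has only sp³ atoms, so it is not fully conjugated — not aromatic (tetrahydrofuran).
Ring E has only sp² ring atoms; a planar conformation would have a fully conjugated π system of 8 electrons. But 8 = 4(2), which is 4n not 4n+2, so ring E is not aromatic (cyclooctatetraene) — cyclooctatetraene distorts into a non-planar tub to avoid antiaromaticity.
Aromatic: C. Total: 1.

1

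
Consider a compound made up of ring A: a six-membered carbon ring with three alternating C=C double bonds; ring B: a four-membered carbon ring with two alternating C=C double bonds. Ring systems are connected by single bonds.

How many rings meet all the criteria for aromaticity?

Ring A has a continuous p-orbital overlap around the ring; 3 ring double bonds give 6 π electrons. Since 6 = 4n+2 (n=1), ring A is aromatic (benzene).
Ring B has only sp² ring atoms; a planar conformation would have a fully conjugated π system of 4 electrons. But 4 = 4(1), which is 4n not 4n+2, so ring B is not aromatic (cyclobutadiene) — cyclobutadiene is antiaromatic and distorts to a rectangle.
Aromatic: A. Total: 1.

1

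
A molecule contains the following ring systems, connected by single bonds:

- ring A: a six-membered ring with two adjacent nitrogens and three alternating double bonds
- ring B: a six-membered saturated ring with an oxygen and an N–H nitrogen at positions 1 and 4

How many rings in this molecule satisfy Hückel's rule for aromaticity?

Ring A has a continuous p-orbital overlap around the ring; 3 ring double bonds give 6 π electrons. 6 = 4(1)+2, so ring A is aromatic (pyridazine).
Ring B has only sp³ atoms, so it is not fully conjugated — not aromatic (morpholine).
Aromatic: A. Total: 1.

1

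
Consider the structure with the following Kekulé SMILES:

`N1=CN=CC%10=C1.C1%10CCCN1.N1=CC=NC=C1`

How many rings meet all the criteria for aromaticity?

2

The SMILES encodes a six-membered ring with nitrogens at positions 1 and 3 and three alternating double bonds; a five-membered saturated ring of four carbons and one N–H nitrogen; a six-membered ring with nitrogens at positions 1 and 4 and three alternating double bonds.
The 6-membered ring with two nitrogens (1,3) is fully conjugated (every ring atom contributes a p orbital); 3 ring double bonds give 6 π electrons. Since 6 = 4n+2 (n=1), it is aromatic (pyrimidine).
The 5-membered ring with one N–H has only sp³ atoms, so it is not fully conjugated — not aromatic (pyrrolidine).
The 6-membered ring with two nitrogens (1,4) is planar and fully conjugated; 3 ring double bonds give 6 π electrons. Since 6 = 4n+2 (n=1), it is aromatic (pyrazine).
2 of the 3 rings are aromatic. Total: 2.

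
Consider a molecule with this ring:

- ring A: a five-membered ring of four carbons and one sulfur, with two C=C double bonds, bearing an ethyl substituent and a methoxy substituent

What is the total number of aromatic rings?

Ring A is planar and fully conjugated; 2 ring double bonds (4 π electrons) plus a heteroatom lone pair (2) give 6 π electrons. Since 6 = 4n+2 (n=1), ring A is aromatic (thiophene).

1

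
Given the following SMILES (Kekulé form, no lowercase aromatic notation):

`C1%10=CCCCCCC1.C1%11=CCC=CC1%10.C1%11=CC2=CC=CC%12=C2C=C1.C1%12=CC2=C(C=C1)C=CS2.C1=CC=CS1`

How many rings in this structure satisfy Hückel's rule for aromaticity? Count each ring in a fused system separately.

The SMILES encodes an eight-membered carbon ring with one C=C double bond; a six-membered carbon ring with two isolated C=C double bonds and two sp³ carbons; two fused six-membered carbon rings, each with three alternating C=C double bonds; a six-membered carbon ring with three alternating C=C double bonds, fused to a five-membered ring containing one sulfur and two C=C double bonds; a five-membered ring of four carbons and one sulfur, with two C=C double bonds.
The 8-membered ring has six sp³ carbons, so it is not fully conjugated — not aromatic (cyclooctene).
The 6-membered ring has two sp³ carbons, so it is not fully conjugated — not aromatic (1,4-cyclohexadiene).
The fused 6/6-membered bicyclic is a single π system with 10 sp² atoms and 10 π electrons from ring double bonds. 10 = 4(2)+2, so the system is aromatic and both rings count as aromatic (naphthalene).
The fused 6/5-membered bicyclic (with one sulfur) is a single π system with 9 sp² atoms and 10 π electrons from ring double bonds plus a heteroatom lone pair. 10 = 4(2)+2, so the system is aromatic and both rings count as aromatic (benzothiophene).
The 5-membered ring with one sulfur has a continuous p-orbital overlap around the ring; 2 ring double bonds (4 π electrons) plus a heteroatom lone pair (2) give 6 π electrons. 6 = 4(1)+2, so it is aromatic (thiophene).
5 of the 7 rings are aromatic. Total: 5.

5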